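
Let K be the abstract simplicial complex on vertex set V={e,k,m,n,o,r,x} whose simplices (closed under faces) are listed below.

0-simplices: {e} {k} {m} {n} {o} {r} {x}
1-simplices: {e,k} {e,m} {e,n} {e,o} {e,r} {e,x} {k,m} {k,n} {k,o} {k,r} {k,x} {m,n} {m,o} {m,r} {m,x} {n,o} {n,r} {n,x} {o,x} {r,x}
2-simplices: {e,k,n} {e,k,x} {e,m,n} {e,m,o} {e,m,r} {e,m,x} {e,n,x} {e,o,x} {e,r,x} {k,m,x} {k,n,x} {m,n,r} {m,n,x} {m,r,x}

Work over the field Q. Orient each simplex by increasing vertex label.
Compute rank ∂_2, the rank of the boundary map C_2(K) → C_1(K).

n_0=7 n_1=20 n_2=14  [Q]
∂1: piv[ek,em,en,eo,er,ex] rk=6  ker:km,kn,ko,kr,kx,mn,mo,mr,mx,no,nr,nx,ox,rx
∂2: piv[ekn,ekx,emn,emo,emr,emx,enx,eox,erx,kmx,mnr] rk=11  ker:knx,mnx,mrx
rk∂_2=11

rank∂_2=11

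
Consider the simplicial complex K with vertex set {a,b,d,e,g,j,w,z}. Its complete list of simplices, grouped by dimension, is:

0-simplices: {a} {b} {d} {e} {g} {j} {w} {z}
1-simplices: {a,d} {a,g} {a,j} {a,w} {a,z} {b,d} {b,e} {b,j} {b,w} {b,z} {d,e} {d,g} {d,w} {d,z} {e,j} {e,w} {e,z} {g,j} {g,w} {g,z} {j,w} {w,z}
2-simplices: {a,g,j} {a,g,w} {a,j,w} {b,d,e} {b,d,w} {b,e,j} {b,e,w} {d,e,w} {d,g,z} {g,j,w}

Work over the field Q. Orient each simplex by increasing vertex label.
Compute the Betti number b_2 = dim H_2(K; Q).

b_2=2

n_0=8 n_1=22 n_2=10  [Q]
∂1: piv[ad,ag,aj,aw,az,bd,be] rk=7  ker:bj,bw,bz,de,dg,dw,dz,ej,ew,ez,gj,gw,gz,jw,wz
∂2: piv[agj,agw,ajw,bde,bdw,bej,bew,dgz] rk=8  ker:dew,gjw
b_2=(10−8)−0=2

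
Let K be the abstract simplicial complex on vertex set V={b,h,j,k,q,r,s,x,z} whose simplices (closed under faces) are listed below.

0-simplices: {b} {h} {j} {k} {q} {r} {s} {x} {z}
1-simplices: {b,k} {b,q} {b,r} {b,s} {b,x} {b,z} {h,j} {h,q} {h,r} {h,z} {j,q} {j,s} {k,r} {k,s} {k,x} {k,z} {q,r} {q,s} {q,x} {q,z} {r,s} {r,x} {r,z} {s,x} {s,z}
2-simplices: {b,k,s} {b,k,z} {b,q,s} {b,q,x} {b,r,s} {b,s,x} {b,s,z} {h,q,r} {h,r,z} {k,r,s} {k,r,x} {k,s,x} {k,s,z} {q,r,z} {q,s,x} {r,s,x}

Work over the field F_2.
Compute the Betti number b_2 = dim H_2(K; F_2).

n_0=9 n_1=25 n_2=16  [Z2]
∂1: piv[bk,bq,br,bs,bx,bz,hj,hq] rk=8  ker:hr,hz,jq,js,kr,ks,kx,kz,qr,qs,qx,qz,rs,rx,rz,sx,sz
∂2: piv[bks,bkz,bqs,bqx,brs,bsx,bsz,hqr,hrz,krs,krx,ksx,qrz] rk=13  ker:ksz,qsx,rsx
b_2=(16−13)−0=3

b_2=3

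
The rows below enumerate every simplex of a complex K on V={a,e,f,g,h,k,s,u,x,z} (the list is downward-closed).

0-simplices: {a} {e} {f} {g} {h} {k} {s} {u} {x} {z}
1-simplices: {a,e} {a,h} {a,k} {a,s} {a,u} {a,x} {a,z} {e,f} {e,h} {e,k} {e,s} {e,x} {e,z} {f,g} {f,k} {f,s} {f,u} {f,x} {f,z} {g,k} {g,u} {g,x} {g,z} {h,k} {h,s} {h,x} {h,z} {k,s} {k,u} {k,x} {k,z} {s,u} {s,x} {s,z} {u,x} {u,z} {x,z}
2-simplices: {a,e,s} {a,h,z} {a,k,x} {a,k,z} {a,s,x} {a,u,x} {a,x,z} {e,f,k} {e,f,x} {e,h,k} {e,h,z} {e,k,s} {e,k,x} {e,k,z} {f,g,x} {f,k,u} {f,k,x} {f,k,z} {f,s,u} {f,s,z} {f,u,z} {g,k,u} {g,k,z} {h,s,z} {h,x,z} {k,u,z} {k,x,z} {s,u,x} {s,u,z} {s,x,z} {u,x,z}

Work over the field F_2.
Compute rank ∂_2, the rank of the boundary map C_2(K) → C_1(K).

rank∂_2=26

n_0=10 n_1=37 n_2=31  [Z2]
∂1: piv[ae,ah,ak,as,au,ax,az,ef,fg] rk=9  ker:eh,ek,es,ex,ez,fk,fs,fu,fx,fz,gk,gu,gx,gz,hk,hs,hx,hz,ks,ku,kx,kz,su,sx,sz,ux,uz,xz
∂2: piv[aes,ahz,akx,akz,asx,aux,axz,efk,efx,ehk,ehz,eks,ekx,ekz,fgx,fku,fkz,fsu,fsz,fuz,gku,gkz,hsz,hxz,sux,sxz] rk=26  ker:fkx,kuz,kxz,suz,uxz
rk∂_2=26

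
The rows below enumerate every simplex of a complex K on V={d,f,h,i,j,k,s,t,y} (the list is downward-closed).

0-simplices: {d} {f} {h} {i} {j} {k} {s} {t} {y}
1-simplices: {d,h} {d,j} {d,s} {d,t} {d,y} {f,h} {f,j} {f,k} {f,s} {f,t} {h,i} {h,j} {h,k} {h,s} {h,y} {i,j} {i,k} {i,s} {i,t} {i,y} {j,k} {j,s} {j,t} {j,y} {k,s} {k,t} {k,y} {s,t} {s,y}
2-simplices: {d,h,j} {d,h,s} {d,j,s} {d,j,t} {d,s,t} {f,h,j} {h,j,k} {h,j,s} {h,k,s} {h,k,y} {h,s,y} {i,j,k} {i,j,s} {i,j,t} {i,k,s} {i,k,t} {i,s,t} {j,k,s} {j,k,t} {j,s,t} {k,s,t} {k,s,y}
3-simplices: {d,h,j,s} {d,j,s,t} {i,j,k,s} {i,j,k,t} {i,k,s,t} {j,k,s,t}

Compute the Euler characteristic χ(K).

n_0=9 n_1=29 n_2=22 n_3=6
χ=+9−29+22−6=-4

χ(K)=-4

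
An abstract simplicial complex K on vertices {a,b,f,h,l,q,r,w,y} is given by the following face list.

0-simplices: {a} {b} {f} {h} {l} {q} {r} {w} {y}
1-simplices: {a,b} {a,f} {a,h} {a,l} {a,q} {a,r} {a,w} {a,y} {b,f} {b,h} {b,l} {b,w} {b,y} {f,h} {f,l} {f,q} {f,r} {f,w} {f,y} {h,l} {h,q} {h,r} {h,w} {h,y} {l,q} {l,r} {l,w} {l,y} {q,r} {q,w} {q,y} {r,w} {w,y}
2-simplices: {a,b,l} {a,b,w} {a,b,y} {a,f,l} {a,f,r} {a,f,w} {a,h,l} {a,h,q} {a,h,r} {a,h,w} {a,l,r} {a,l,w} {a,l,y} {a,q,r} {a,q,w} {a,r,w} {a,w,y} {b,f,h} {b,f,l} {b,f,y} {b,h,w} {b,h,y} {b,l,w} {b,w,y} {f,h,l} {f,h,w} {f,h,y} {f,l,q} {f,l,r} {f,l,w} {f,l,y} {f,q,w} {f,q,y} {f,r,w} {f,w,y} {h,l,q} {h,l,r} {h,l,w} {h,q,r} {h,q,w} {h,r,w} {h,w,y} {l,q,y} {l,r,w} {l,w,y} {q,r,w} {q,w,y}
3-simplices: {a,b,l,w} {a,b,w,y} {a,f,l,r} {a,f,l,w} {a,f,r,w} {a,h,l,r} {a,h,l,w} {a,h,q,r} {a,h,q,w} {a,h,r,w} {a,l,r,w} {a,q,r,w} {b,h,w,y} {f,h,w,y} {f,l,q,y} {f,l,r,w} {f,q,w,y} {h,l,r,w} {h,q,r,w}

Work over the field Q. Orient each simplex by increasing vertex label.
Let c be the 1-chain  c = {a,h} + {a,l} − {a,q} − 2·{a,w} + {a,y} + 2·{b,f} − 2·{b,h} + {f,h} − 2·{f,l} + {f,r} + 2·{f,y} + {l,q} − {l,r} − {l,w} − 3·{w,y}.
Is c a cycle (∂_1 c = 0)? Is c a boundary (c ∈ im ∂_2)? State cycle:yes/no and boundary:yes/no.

n_0=9 n_1=33 n_2=47 n_3=19  [Q]
∂1: piv[ab,af,ah,al,aq,ar,aw,ay] rk=8  ker:bf,bh,bl,bw,by,fh,fl,fq,fr,fw,fy,hl,hq,hr,hw,hy,lq,lr,lw,ly,qr,qw,qy,rw,wy
∂2: piv[abl,abw,aby,afl,afr,afw,ahl,ahq,ahr,ahw,alr,alw,aly,aqr,aqw,arw,awy,bfh,bfl,bfy,bhw,bhy,flq,fqw,fqy] rk=25  ker:blw,bwy,fhl,fhw,fhy,flr,flw,fly,frw,fwy,hlq,hlr,hlw,hqr,hqw,hrw,hwy,lqy,lrw,lwy,qrw,qwy
∂3: piv[ablw,abwy,aflr,aflw,afrw,ahlr,ahlw,ahqr,ahqw,ahrw,alrw,aqrw,bhwy,fhwy,flqy,fqwy] rk=16  ker:flrw,hlrw,hqrw
∂1c = 0
c vs im∂2: reduces to 0 ⇒ boundary

cycle:yes boundary:yes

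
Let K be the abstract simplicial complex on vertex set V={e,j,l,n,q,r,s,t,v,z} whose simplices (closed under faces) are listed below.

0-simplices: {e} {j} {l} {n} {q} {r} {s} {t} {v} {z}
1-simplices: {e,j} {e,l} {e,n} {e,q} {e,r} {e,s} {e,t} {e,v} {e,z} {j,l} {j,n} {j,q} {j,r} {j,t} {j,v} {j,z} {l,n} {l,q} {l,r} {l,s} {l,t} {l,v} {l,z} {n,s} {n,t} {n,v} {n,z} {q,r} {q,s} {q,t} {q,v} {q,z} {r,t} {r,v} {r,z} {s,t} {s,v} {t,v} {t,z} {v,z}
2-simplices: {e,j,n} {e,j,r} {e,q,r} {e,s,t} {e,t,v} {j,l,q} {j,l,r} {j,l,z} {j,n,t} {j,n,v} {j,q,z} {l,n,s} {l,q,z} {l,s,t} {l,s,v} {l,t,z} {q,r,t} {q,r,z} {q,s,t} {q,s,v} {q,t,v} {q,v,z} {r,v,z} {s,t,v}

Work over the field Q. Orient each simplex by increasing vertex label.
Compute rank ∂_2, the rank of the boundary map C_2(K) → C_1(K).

rank∂_2=22

n_0=10 n_1=40 n_2=24  [Q]
∂1: piv[ej,el,en,eq,er,es,et,ev,ez] rk=9  ker:jl,jn,jq,jr,jt,jv,jz,ln,lq,lr,ls,lt,lv,lz,ns,nt,nv,nz,qr,qs,qt,qv,qz,rt,rv,rz,st,sv,tv,tz,vz
∂2: piv[ejn,ejr,eqr,est,etv,jlq,jlr,jlz,jnt,jnv,jqz,lns,lst,lsv,ltz,qrt,qrz,qst,qsv,qtv,qvz,rvz] rk=22  ker:lqz,stv
rk∂_2=22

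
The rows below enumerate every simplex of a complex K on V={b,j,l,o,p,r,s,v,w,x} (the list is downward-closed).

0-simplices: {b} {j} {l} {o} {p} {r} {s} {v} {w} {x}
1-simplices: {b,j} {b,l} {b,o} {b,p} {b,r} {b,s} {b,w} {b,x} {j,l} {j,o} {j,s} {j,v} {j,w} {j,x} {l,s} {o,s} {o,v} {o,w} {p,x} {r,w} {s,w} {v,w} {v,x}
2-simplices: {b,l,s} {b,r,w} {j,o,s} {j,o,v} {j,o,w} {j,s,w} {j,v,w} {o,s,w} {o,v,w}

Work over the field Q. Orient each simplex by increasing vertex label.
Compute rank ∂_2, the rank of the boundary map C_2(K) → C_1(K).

rank∂_2=7

n_0=10 n_1=23 n_2=9  [Q]
∂1: piv[bj,bl,bo,bp,br,bs,bw,bx,jv] rk=9  ker:jl,jo,js,jw,jx,ls,os,ov,ow,px,rw,sw,vw,vx
∂2: piv[bls,brw,jos,jov,jow,jsw,jvw] rk=7  ker:osw,ovw
rk∂_2=7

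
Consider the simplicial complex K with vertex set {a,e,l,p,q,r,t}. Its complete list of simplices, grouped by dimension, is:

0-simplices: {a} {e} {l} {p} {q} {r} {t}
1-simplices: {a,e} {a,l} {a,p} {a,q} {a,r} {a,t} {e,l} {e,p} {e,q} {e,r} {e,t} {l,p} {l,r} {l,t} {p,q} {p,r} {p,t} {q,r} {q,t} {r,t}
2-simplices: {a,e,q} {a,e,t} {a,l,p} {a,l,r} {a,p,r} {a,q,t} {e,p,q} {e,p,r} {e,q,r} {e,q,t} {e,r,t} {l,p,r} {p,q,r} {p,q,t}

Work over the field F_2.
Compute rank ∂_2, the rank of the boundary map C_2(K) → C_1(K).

n_0=7 n_1=20 n_2=14  [Z2]
∂1: piv[ae,al,ap,aq,ar,at] rk=6  ker:el,ep,eq,er,et,lp,lr,lt,pq,pr,pt,qr,qt,rt
∂2: piv[aeq,aet,alp,alr,apr,aqt,epq,epr,eqr,ert,pqt] rk=11  ker:eqt,lpr,pqr
rk∂_2=11

rank∂_2=11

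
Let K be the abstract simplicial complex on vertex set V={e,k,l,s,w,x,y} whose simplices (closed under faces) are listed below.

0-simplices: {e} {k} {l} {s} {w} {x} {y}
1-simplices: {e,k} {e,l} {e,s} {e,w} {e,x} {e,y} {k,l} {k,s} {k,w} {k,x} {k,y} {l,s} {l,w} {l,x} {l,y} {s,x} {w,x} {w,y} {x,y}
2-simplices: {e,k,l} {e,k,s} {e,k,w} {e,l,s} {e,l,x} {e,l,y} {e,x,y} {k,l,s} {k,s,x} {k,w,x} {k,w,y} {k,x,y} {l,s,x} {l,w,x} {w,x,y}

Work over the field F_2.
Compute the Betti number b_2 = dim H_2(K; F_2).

b_2=2

n_0=7 n_1=19 n_2=15  [Z2]
∂1: piv[ek,el,es,ew,ex,ey] rk=6  ker:kl,ks,kw,kx,ky,ls,lw,lx,ly,sx,wx,wy,xy
∂2: piv[ekl,eks,ekw,els,elx,ely,exy,ksx,kwx,kwy,kxy,lsx,lwx] rk=13  ker:kls,wxy
b_2=(15−13)−0=2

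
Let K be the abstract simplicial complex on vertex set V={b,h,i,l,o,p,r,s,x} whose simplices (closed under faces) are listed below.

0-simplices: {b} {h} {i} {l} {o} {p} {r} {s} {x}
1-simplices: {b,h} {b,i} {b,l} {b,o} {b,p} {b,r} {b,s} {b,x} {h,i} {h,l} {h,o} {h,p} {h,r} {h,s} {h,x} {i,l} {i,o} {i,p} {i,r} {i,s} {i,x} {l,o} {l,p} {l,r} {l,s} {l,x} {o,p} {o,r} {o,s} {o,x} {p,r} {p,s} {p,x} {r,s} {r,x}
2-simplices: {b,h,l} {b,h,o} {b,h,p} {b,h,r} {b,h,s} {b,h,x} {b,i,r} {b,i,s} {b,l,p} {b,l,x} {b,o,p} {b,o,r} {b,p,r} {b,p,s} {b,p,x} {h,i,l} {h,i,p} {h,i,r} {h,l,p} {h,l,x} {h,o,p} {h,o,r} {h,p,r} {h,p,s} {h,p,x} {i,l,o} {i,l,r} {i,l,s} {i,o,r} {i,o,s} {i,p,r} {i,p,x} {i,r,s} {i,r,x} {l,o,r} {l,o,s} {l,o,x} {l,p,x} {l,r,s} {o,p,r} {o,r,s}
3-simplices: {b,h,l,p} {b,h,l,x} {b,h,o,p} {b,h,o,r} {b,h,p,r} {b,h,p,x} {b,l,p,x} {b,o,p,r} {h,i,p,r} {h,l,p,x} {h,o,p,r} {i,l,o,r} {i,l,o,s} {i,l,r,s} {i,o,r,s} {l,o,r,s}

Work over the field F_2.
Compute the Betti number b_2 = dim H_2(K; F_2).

b_2=1

n_0=9 n_1=35 n_2=41 n_3=16  [Z2]
∂1: piv[bh,bi,bl,bo,bp,br,bs,bx] rk=8  ker:hi,hl,ho,hp,hr,hs,hx,il,io,ip,ir,is,ix,lo,lp,lr,ls,lx,op,or,os,ox,pr,ps,px,rs,rx
∂2: piv[bhl,bho,bhp,bhr,bhs,bhx,bir,bis,blp,blx,bop,bor,bpr,bps,bpx,hil,hip,hir,ilo,ilr,ils,ior,ios,ipx,irs,irx,lox] rk=27  ker:hlp,hlx,hop,hor,hpr,hps,hpx,ipr,lor,los,lpx,lrs,opr,ors
∂3: piv[bhlp,bhlx,bhop,bhor,bhpr,bhpx,blpx,bopr,hipr,ilor,ilos,ilrs,iors] rk=13  ker:hlpx,hopr,lors
b_2=(41−27)−13=1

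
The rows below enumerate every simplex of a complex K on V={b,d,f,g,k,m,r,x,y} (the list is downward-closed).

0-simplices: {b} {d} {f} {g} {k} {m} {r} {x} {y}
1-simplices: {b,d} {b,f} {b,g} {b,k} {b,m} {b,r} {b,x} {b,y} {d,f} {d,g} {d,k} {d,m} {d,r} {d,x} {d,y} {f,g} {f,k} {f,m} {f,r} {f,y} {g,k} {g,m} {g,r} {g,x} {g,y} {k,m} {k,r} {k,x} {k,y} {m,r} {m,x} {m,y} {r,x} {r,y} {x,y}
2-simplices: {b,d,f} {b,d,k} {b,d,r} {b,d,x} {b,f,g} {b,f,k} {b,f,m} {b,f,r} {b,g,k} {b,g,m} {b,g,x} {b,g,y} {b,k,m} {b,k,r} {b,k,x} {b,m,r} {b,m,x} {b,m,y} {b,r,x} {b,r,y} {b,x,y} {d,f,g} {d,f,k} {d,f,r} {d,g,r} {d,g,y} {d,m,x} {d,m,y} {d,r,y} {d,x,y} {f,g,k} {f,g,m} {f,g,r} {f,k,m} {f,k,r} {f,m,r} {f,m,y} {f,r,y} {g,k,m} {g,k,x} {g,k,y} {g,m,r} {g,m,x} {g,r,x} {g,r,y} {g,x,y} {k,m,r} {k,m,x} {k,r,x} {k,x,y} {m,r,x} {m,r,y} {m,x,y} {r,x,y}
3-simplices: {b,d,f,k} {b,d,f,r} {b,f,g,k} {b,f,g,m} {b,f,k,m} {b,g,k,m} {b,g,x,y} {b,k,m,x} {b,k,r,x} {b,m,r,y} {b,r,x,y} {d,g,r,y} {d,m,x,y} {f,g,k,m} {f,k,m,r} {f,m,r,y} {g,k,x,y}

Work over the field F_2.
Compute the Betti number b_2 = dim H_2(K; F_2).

n_0=9 n_1=35 n_2=54 n_3=17  [Z2]
∂1: piv[bd,bf,bg,bk,bm,br,bx,by] rk=8  ker:df,dg,dk,dm,dr,dx,dy,fg,fk,fm,fr,fy,gk,gm,gr,gx,gy,km,kr,kx,ky,mr,mx,my,rx,ry,xy
∂2: piv[bdf,bdk,bdr,bdx,bfg,bfk,bfm,bfr,bgk,bgm,bgx,bgy,bkm,bkr,bkx,bmr,bmx,bmy,brx,bry,bxy,dfg,dgr,dgy,dmx,fmy,gky] rk=27  ker:dfk,dfr,dmy,dry,dxy,fgk,fgm,fgr,fkm,fkr,fmr,fry,gkm,gkx,gmr,gmx,grx,gry,gxy,kmr,kmx,krx,kxy,mrx,mry,mxy,rxy
∂3: piv[bdfk,bdfr,bfgk,bfgm,bfkm,bgkm,bgxy,bkmx,bkrx,bmry,brxy,dgry,dmxy,fkmr,fmry,gkxy] rk=16  ker:fgkm
b_2=(54−27)−16=11

b_2=11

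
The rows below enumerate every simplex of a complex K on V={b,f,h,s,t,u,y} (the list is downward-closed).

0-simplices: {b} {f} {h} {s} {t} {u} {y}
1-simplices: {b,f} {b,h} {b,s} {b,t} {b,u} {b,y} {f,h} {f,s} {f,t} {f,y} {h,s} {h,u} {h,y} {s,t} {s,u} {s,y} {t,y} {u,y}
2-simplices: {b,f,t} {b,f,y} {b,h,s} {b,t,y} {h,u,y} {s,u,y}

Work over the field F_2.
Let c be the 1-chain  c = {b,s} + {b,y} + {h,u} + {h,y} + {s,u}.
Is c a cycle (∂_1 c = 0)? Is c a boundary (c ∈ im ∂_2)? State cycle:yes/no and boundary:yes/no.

n_0=7 n_1=18 n_2=6  [Z2]
∂1: piv[bf,bh,bs,bt,bu,by] rk=6  ker:fh,fs,ft,fy,hs,hu,hy,st,su,sy,ty,uy
∂2: piv[bft,bfy,bhs,bty,huy,suy] rk=6
∂1c = 0
c vs im∂2: residual ≠ 0 ⇒ not boundary

cycle:yes boundary:no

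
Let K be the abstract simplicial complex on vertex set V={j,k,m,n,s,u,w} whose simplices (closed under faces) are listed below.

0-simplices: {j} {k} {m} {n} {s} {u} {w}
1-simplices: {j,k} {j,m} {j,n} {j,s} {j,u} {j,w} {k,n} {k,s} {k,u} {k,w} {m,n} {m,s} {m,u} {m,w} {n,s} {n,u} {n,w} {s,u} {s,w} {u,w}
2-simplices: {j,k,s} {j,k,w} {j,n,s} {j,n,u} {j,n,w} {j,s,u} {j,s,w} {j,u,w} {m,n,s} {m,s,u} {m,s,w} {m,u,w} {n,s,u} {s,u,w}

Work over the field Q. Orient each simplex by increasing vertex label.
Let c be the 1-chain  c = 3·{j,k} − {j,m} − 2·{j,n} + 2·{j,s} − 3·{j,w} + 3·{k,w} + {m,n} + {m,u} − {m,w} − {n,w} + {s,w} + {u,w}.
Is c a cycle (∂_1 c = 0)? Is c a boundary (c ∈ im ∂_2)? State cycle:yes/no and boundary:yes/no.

cycle:no boundary:no

n_0=7 n_1=20 n_2=14  [Q]
∂1: piv[jk,jm,jn,js,ju,jw] rk=6  ker:kn,ks,ku,kw,mn,ms,mu,mw,ns,nu,nw,su,sw,uw
∂2: piv[jks,jkw,jns,jnu,jnw,jsu,jsw,juw,mns,msu,msw] rk=11  ker:muw,nsu,suw
∂1c = {j} − 2·{m} + {s}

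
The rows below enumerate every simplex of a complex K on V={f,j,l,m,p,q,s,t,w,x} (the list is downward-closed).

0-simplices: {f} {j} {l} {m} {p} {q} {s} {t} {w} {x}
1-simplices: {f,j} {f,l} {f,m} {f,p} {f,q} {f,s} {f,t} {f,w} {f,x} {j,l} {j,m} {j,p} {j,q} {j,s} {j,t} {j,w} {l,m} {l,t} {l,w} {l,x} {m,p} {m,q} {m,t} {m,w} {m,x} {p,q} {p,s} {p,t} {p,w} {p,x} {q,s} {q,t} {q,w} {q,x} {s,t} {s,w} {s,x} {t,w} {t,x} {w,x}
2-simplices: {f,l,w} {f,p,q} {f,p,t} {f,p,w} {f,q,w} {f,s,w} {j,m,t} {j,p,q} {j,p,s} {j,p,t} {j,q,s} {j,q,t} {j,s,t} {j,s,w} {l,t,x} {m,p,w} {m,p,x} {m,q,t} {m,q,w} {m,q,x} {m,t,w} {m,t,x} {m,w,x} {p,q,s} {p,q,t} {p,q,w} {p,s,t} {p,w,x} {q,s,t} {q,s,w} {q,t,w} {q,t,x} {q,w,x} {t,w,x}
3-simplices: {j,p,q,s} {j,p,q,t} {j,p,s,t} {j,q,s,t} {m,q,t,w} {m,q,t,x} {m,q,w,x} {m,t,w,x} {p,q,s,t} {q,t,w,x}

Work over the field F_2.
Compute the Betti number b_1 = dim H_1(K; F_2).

b_1=7

n_0=10 n_1=40 n_2=34 n_3=10  [Z2]
∂1: piv[fj,fl,fm,fp,fq,fs,ft,fw,fx] rk=9  ker:jl,jm,jp,jq,js,jt,jw,lm,lt,lw,lx,mp,mq,mt,mw,mx,pq,ps,pt,pw,px,qs,qt,qw,qx,st,sw,sx,tw,tx,wx
∂2: piv[flw,fpq,fpt,fpw,fqw,fsw,jmt,jpq,jps,jpt,jqs,jqt,jst,jsw,ltx,mpw,mpx,mqt,mqw,mqx,mtw,mtx,mwx,qsw] rk=24  ker:pqs,pqt,pqw,pst,pwx,qst,qtw,qtx,qwx,twx
∂3: piv[jpqs,jpqt,jpst,jqst,mqtw,mqtx,mqwx,mtwx] rk=8  ker:pqst,qtwx
b_1=(40−9)−24=7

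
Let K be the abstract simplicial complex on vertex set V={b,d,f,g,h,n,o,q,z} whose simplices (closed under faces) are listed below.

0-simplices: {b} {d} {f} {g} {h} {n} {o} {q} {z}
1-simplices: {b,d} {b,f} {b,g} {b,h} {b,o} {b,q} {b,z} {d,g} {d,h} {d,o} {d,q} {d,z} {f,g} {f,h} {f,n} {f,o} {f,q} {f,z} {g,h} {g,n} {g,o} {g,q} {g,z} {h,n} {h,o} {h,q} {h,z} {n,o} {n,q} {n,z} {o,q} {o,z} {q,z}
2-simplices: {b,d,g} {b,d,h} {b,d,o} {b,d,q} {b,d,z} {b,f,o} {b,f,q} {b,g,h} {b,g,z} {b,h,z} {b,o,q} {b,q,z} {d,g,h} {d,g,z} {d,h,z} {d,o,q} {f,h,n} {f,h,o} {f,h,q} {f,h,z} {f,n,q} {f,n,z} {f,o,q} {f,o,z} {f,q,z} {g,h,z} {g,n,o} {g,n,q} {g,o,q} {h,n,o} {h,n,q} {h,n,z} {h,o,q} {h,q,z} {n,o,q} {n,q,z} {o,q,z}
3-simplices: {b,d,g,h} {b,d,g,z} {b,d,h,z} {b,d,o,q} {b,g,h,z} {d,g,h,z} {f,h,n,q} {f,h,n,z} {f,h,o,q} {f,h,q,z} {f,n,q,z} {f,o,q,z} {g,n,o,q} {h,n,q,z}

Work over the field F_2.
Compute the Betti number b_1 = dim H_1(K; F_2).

b_1=2

n_0=9 n_1=33 n_2=37 n_3=14  [Z2]
∂1: piv[bd,bf,bg,bh,bo,bq,bz,fn] rk=8  ker:dg,dh,do,dq,dz,fg,fh,fo,fq,fz,gh,gn,go,gq,gz,hn,ho,hq,hz,no,nq,nz,oq,oz,qz
∂2: piv[bdg,bdh,bdo,bdq,bdz,bfo,bfq,bgh,bgz,bhz,boq,bqz,fhn,fho,fhq,fhz,fnq,fnz,foz,fqz,gno,gnq,goq] rk=23  ker:dgh,dgz,dhz,doq,foq,ghz,hno,hnq,hnz,hoq,hqz,noq,nqz,oqz
∂3: piv[bdgh,bdgz,bdhz,bdoq,bghz,fhnq,fhnz,fhoq,fhqz,fnqz,foqz,gnoq] rk=12  ker:dghz,hnqz
b_1=(33−8)−23=2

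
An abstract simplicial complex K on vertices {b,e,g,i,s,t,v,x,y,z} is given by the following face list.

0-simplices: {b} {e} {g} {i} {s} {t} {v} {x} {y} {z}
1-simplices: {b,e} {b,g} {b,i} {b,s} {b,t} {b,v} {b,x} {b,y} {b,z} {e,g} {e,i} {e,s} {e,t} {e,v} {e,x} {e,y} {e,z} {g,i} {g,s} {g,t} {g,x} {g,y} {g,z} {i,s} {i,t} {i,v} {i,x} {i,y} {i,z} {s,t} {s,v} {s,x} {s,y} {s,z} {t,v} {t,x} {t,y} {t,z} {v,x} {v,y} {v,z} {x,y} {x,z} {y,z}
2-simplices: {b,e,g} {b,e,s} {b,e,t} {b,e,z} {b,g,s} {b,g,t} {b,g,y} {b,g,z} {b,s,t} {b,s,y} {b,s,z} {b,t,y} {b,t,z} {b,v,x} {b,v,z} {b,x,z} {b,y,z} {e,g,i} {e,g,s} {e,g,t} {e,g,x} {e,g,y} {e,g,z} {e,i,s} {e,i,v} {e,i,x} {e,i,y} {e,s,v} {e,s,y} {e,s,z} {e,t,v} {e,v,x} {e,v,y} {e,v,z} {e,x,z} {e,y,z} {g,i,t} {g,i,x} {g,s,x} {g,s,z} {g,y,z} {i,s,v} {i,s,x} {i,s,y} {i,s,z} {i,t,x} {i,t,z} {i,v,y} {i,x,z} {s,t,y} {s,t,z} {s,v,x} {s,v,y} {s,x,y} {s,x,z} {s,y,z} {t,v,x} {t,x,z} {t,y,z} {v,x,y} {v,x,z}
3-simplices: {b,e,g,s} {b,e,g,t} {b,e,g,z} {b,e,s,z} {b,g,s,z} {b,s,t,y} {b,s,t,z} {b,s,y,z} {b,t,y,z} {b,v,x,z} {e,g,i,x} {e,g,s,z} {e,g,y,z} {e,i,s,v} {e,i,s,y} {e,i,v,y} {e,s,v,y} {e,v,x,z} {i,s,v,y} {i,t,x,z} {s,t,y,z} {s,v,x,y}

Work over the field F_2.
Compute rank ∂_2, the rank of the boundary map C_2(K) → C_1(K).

rank∂_2=34

n_0=10 n_1=44 n_2=61 n_3=22  [Z2]
∂1: piv[be,bg,bi,bs,bt,bv,bx,by,bz] rk=9  ker:eg,ei,es,et,ev,ex,ey,ez,gi,gs,gt,gx,gy,gz,is,it,iv,ix,iy,iz,st,sv,sx,sy,sz,tv,tx,ty,tz,vx,vy,vz,xy,xz,yz
∂2: piv[beg,bes,bet,bez,bgs,bgt,bgy,bgz,bst,bsy,bsz,bty,btz,bvx,bvz,bxz,byz,egi,egx,egy,eis,eiv,eix,eiy,esv,etv,evx,evy,evz,git,gsx,isz,itx,sxy] rk=34  ker:egs,egt,egz,esy,esz,exz,eyz,gix,gsz,gyz,isv,isx,isy,itz,ivy,ixz,sty,stz,svx,svy,sxz,syz,tvx,txz,tyz,vxy,vxz
∂3: piv[begs,begt,begz,besz,bgsz,bsty,bstz,bsyz,btyz,bvxz,egix,egyz,eisv,eisy,eivy,esvy,evxz,itxz,svxy] rk=19  ker:egsz,isvy,styz
rk∂_2=34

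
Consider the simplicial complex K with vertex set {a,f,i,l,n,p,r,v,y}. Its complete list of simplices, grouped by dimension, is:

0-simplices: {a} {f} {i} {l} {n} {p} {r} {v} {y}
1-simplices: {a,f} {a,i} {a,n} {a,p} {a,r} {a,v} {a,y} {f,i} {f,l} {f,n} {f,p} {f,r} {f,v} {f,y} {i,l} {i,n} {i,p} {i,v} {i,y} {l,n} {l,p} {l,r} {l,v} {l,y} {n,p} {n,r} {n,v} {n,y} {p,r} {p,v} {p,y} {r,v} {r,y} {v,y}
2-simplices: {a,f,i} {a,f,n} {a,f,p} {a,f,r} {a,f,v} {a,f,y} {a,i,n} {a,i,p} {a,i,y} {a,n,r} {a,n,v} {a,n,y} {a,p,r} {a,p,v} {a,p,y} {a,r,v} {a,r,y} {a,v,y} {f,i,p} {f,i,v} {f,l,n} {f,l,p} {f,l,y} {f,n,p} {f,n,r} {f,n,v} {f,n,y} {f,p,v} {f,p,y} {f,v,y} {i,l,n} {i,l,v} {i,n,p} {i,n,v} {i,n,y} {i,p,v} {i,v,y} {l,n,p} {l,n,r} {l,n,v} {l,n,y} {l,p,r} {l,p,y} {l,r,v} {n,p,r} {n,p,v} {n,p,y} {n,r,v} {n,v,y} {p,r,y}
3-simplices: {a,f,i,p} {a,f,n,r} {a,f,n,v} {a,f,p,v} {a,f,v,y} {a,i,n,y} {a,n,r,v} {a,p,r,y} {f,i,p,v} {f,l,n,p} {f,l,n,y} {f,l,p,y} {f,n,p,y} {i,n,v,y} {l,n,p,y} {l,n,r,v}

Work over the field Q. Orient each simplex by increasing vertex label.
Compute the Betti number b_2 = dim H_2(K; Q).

b_2=9

n_0=9 n_1=34 n_2=50 n_3=16  [Q]
∂1: piv[af,ai,an,ap,ar,av,ay,fl] rk=8  ker:fi,fn,fp,fr,fv,fy,il,in,ip,iv,iy,ln,lp,lr,lv,ly,np,nr,nv,ny,pr,pv,py,rv,ry,vy
∂2: piv[afi,afn,afp,afr,afv,afy,ain,aip,aiy,anr,anv,any,apr,apv,apy,arv,ary,avy,fiv,fln,flp,fly,fnp,iln,ilv,lnr] rk=26  ker:fip,fnr,fnv,fny,fpv,fpy,fvy,inp,inv,iny,ipv,ivy,lnp,lnv,lny,lpr,lpy,lrv,npr,npv,npy,nrv,nvy,pry
∂3: piv[afip,afnr,afnv,afpv,afvy,ainy,anrv,apry,fipv,flnp,flny,flpy,fnpy,invy,lnrv] rk=15  ker:lnpy
b_2=(50−26)−15=9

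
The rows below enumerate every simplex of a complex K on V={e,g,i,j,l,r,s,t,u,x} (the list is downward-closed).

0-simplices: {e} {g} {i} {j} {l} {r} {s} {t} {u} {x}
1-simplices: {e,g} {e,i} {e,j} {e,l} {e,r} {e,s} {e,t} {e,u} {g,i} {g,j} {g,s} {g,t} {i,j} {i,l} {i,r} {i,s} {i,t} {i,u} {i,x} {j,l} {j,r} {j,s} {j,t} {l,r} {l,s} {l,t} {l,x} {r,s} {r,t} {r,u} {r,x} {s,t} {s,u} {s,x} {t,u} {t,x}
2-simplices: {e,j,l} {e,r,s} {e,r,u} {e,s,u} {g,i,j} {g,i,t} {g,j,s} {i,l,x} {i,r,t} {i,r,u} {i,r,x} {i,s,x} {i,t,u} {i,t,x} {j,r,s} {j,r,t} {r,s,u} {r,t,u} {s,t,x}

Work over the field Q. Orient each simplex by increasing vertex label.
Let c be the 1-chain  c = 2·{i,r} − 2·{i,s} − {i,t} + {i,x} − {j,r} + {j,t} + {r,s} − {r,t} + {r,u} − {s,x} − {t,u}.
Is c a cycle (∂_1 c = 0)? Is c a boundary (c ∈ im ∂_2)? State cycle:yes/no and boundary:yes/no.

cycle:yes boundary:no

n_0=10 n_1=36 n_2=19  [Q]
∂1: piv[eg,ei,ej,el,er,es,et,eu,ix] rk=9  ker:gi,gj,gs,gt,ij,il,ir,is,it,iu,jl,jr,js,jt,lr,ls,lt,lx,rs,rt,ru,rx,st,su,sx,tu,tx
∂2: piv[ejl,ers,eru,esu,gij,git,gjs,ilx,irt,iru,irx,isx,itu,itx,jrs,jrt,stx] rk=17  ker:rsu,rtu
∂1c = 0
c vs im∂2: residual ≠ 0 ⇒ not boundary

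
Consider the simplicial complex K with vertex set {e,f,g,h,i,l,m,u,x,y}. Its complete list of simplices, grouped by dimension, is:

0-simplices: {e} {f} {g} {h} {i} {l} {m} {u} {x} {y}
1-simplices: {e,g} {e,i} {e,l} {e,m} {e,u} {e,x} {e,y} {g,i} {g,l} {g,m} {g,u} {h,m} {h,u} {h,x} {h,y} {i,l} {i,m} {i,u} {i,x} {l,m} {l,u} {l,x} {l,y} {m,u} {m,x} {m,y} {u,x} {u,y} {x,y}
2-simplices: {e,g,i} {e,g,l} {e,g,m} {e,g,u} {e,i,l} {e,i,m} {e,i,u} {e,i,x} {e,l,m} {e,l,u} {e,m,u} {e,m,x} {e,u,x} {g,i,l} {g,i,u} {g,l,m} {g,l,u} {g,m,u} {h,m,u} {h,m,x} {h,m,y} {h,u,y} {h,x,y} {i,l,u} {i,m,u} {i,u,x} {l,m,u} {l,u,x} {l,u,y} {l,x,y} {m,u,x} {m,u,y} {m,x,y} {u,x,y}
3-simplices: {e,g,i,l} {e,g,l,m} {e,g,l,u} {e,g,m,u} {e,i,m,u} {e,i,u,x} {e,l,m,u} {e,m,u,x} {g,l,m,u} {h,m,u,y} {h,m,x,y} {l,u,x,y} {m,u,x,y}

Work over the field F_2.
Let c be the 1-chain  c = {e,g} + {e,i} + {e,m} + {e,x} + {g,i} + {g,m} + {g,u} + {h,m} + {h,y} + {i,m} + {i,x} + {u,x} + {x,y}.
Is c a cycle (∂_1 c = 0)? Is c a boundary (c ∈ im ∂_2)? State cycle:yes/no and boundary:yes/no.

n_0=10 n_1=29 n_2=34 n_3=13  [Z2]
∂1: piv[eg,ei,el,em,eu,ex,ey,hm] rk=8  ker:gi,gl,gm,gu,hu,hx,hy,il,im,iu,ix,lm,lu,lx,ly,mu,mx,my,ux,uy,xy
∂2: piv[egi,egl,egm,egu,eil,eim,eiu,eix,elm,elu,emu,emx,eux,hmu,hmx,hmy,huy,hxy,lux,luy] rk=20  ker:gil,giu,glm,glu,gmu,ilu,imu,iux,lmu,lxy,mux,muy,mxy,uxy
∂3: piv[egil,eglm,eglu,egmu,eimu,eiux,elmu,emux,hmuy,hmxy,luxy,muxy] rk=12  ker:glmu
∂1c = 0
c vs im∂2: reduces to 0 ⇒ boundary

cycle:yes boundary:yes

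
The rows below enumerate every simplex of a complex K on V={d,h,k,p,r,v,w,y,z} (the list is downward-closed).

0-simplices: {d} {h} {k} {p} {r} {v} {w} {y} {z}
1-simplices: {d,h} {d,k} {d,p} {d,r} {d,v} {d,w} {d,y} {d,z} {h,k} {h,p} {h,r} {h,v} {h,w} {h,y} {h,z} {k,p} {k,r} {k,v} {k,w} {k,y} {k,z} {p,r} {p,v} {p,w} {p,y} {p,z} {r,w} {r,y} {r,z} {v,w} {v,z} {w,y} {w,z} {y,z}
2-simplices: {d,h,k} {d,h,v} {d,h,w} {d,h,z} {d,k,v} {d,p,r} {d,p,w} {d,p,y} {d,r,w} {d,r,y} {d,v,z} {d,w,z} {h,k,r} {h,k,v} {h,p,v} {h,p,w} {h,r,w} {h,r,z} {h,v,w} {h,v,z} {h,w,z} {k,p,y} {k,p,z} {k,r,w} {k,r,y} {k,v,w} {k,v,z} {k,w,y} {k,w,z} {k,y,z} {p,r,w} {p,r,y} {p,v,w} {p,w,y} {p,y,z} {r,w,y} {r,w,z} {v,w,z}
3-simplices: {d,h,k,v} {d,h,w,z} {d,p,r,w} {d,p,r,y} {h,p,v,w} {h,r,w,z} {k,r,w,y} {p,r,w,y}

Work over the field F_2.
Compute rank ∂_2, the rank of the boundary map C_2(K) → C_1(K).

n_0=9 n_1=34 n_2=38 n_3=8  [Z2]
∂1: piv[dh,dk,dp,dr,dv,dw,dy,dz] rk=8  ker:hk,hp,hr,hv,hw,hy,hz,kp,kr,kv,kw,ky,kz,pr,pv,pw,py,pz,rw,ry,rz,vw,vz,wy,wz,yz
∂2: piv[dhk,dhv,dhw,dhz,dkv,dpr,dpw,dpy,drw,dry,dvz,dwz,hkr,hpv,hpw,hrw,hrz,hvw,kpy,kpz,krw,kry,kvz,kwy,kyz] rk=25  ker:hkv,hvz,hwz,kvw,kwz,prw,pry,pvw,pwy,pyz,rwy,rwz,vwz
∂3: piv[dhkv,dhwz,dprw,dpry,hpvw,hrwz,krwy,prwy] rk=8
rk∂_2=25

rank∂_2=25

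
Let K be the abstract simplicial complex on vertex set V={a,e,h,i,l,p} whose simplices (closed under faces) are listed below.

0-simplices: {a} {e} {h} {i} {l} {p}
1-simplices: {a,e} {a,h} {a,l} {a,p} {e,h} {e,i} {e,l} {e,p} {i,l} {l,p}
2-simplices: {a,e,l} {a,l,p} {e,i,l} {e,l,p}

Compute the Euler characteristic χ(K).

χ(K)=0

n_0=6 n_1=10 n_2=4
χ=+6−10+4=0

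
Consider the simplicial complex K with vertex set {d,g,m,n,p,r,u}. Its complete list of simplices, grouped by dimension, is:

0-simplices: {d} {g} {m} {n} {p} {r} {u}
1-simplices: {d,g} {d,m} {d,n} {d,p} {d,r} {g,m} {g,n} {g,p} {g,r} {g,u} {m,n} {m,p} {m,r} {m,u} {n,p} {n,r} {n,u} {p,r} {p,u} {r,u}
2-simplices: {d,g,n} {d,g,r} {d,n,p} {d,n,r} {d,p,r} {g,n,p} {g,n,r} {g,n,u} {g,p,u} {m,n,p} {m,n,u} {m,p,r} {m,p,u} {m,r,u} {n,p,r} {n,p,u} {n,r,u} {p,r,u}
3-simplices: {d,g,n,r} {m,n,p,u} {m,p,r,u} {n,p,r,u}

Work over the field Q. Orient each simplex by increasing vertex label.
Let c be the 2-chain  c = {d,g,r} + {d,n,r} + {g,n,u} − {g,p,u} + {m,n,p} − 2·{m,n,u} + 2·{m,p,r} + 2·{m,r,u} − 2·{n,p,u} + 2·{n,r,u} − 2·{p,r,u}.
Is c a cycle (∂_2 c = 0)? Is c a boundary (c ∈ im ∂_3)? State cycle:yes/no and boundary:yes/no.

cycle:no boundary:no

n_0=7 n_1=20 n_2=18 n_3=4  [Q]
∂1: piv[dg,dm,dn,dp,dr,gu] rk=6  ker:gm,gn,gp,gr,mn,mp,mr,mu,np,nr,nu,pr,pu,ru
∂2: piv[dgn,dgr,dnp,dnr,dpr,gnp,gnu,gpu,mnp,mnu,mpr,mru] rk=12  ker:gnr,mpu,npr,npu,nru,pru
∂3: piv[dgnr,mnpu,mpru,npru] rk=4
∂2c = {d,g} + {d,n} − 2·{d,r} + {g,n} − {g,p} + {g,r} − {m,n} + {m,p} − {n,p} + 3·{n,r} − {n,u} − {p,u} + 2·{r,u}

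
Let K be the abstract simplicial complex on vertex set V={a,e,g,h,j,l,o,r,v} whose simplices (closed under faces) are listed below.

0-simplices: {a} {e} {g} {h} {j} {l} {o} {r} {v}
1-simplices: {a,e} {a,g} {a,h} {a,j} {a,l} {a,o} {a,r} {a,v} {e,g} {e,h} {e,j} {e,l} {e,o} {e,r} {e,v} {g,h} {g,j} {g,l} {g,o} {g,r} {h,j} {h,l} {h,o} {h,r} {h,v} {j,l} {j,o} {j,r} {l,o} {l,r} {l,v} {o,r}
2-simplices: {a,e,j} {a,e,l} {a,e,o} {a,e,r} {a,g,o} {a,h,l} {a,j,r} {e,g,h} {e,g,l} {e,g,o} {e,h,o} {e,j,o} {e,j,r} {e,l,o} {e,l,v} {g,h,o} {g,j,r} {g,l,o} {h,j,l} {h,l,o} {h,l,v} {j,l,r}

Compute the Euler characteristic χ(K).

n_0=9 n_1=32 n_2=22
χ=+9−32+22=-1

χ(K)=-1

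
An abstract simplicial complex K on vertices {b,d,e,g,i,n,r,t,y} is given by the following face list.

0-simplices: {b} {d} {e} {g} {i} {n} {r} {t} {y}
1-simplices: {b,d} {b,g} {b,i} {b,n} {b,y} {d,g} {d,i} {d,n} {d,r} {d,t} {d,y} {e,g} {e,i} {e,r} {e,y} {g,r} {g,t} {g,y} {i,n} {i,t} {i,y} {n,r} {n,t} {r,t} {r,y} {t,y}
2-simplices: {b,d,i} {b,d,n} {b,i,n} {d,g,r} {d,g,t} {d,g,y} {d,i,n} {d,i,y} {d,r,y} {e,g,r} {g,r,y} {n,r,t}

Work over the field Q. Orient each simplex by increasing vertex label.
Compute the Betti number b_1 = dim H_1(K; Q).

b_1=8

n_0=9 n_1=26 n_2=12  [Q]
∂1: piv[bd,bg,bi,bn,by,dr,dt,eg] rk=8  ker:dg,di,dn,dy,ei,er,ey,gr,gt,gy,in,it,iy,nr,nt,rt,ry,ty
∂2: piv[bdi,bdn,bin,dgr,dgt,dgy,diy,dry,egr,nrt] rk=10  ker:din,gry
b_1=(26−8)−10=8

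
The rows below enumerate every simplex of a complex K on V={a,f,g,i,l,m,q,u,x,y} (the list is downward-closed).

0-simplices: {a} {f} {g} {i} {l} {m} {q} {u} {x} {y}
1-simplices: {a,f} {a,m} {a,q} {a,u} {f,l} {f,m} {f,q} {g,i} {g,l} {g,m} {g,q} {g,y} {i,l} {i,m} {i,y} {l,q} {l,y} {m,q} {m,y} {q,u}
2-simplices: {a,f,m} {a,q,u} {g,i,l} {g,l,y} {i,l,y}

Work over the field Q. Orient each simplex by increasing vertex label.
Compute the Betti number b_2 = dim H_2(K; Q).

n_0=10 n_1=20 n_2=5  [Q]
∂1: piv[af,am,aq,au,fl,gi,gl,gy] rk=8  ker:fm,fq,gm,gq,il,im,iy,lq,ly,mq,my,qu
∂2: piv[afm,aqu,gil,gly,ily] rk=5
b_2=(5−5)−0=0

b_2=0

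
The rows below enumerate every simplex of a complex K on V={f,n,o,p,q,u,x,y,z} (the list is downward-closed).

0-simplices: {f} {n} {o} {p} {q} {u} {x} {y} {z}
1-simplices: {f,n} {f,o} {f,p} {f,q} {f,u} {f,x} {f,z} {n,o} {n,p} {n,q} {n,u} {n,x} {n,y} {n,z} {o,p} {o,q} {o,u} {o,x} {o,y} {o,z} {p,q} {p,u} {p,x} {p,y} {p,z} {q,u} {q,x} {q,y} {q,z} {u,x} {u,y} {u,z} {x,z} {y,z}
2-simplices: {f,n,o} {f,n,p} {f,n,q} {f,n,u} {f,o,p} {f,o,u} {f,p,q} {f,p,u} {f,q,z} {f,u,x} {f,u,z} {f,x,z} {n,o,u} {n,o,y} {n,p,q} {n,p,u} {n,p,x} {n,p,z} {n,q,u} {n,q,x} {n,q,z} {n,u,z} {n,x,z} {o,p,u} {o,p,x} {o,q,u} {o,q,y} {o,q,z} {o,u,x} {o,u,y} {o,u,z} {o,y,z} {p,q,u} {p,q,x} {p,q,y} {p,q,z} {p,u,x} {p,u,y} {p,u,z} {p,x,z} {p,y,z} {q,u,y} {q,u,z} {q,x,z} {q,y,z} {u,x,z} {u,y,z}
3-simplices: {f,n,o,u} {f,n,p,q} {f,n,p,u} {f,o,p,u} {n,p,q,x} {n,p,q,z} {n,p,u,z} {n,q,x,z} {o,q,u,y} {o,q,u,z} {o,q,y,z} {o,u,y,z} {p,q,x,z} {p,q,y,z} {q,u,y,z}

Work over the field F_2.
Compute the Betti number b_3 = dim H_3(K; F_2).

n_0=9 n_1=34 n_2=47 n_3=15  [Z2]
∂1: piv[fn,fo,fp,fq,fu,fx,fz,ny] rk=8  ker:no,np,nq,nu,nx,nz,op,oq,ou,ox,oy,oz,pq,pu,px,py,pz,qu,qx,qy,qz,ux,uy,uz,xz,yz
∂2: piv[fno,fnp,fnq,fnu,fop,fou,fpq,fpu,fqz,fux,fuz,fxz,noy,npx,npz,nqu,nqx,nqz,nxz,opx,oqu,oqy,oqz,ouy,oyz,pqy] rk=26  ker:nou,npq,npu,nuz,opu,oux,ouz,pqu,pqx,pqz,pux,puy,puz,pxz,pyz,quy,quz,qxz,qyz,uxz,uyz
∂3: piv[fnou,fnpq,fnpu,fopu,npqx,npqz,npuz,nqxz,oquy,oquz,oqyz,ouyz,pqxz,pqyz] rk=14  ker:quyz
b_3=(15−14)−0=1

b_3=1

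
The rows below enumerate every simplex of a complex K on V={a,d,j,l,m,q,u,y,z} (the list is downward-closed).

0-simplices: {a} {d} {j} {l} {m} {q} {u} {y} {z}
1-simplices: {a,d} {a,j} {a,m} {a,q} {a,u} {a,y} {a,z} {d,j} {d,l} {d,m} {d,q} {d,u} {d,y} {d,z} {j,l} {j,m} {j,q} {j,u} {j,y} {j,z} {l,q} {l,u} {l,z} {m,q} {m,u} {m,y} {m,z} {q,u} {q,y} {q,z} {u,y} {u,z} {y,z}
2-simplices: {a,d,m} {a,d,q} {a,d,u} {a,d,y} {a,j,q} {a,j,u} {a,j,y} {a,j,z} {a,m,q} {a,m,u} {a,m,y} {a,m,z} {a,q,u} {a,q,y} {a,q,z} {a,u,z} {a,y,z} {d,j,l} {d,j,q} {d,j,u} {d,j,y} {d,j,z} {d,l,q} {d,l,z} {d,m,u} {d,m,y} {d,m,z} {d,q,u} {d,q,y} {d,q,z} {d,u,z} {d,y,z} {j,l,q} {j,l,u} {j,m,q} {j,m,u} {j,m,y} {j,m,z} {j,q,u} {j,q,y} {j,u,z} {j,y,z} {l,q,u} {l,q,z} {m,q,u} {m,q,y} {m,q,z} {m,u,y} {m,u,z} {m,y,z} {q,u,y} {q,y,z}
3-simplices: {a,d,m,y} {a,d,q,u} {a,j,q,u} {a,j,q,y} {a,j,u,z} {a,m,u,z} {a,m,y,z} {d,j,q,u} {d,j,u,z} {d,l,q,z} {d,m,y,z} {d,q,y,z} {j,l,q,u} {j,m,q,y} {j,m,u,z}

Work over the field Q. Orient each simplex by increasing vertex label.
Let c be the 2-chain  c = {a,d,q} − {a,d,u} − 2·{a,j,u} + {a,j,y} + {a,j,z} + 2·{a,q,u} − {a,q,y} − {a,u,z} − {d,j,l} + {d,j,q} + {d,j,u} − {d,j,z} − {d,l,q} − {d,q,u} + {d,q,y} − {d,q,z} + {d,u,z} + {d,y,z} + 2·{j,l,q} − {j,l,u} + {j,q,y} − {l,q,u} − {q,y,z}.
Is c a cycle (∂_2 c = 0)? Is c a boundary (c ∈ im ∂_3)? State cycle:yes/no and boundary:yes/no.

cycle:yes boundary:no

n_0=9 n_1=33 n_2=52 n_3=15  [Q]
∂1: piv[ad,aj,am,aq,au,ay,az,dl] rk=8  ker:dj,dm,dq,du,dy,dz,jl,jm,jq,ju,jy,jz,lq,lu,lz,mq,mu,my,mz,qu,qy,qz,uy,uz,yz
∂2: piv[adm,adq,adu,ady,ajq,aju,ajy,ajz,amq,amu,amy,amz,aqu,aqy,aqz,auz,ayz,djl,djq,djz,dlq,dlz,jlu,jmq,muy] rk=25  ker:dju,djy,dmu,dmy,dmz,dqu,dqy,dqz,duz,dyz,jlq,jmu,jmy,jmz,jqu,jqy,juz,jyz,lqu,lqz,mqu,mqy,mqz,muz,myz,quy,qyz
∂3: piv[admy,adqu,ajqu,ajqy,ajuz,amuz,amyz,djqu,djuz,dlqz,dmyz,dqyz,jlqu,jmqy,jmuz] rk=15
∂2c = 0
c vs im∂3: residual ≠ 0 ⇒ not boundary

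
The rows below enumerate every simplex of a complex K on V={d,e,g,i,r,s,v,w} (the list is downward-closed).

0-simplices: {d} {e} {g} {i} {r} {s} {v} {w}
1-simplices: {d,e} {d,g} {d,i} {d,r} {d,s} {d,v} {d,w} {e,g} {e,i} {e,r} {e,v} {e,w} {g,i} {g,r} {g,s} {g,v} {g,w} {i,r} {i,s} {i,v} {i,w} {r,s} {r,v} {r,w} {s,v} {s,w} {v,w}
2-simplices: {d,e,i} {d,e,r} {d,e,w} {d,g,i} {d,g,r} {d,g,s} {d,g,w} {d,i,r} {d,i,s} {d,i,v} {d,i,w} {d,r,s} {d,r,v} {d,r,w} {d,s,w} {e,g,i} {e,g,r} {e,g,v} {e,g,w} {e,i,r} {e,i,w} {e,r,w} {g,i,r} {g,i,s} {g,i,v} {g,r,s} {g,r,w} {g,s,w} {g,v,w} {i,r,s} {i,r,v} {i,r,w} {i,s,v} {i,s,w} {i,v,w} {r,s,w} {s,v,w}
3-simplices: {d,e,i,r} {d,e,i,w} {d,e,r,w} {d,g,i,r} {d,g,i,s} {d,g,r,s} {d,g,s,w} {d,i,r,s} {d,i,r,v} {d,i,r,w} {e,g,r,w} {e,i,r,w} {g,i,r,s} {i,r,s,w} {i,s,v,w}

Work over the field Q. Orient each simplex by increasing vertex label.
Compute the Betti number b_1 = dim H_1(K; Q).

n_0=8 n_1=27 n_2=37 n_3=15  [Q]
∂1: piv[de,dg,di,dr,ds,dv,dw] rk=7  ker:eg,ei,er,ev,ew,gi,gr,gs,gv,gw,ir,is,iv,iw,rs,rv,rw,sv,sw,vw
∂2: piv[dei,der,dew,dgi,dgr,dgs,dgw,dir,dis,div,diw,drs,drv,drw,dsw,egi,egv,giv,gvw,isv] rk=20  ker:egr,egw,eir,eiw,erw,gir,gis,grs,grw,gsw,irs,irv,irw,isw,ivw,rsw,svw
∂3: piv[deir,deiw,derw,dgir,dgis,dgrs,dgsw,dirs,dirv,dirw,egrw,irsw,isvw] rk=13  ker:eirw,girs
b_1=(27−7)−20=0

b_1=0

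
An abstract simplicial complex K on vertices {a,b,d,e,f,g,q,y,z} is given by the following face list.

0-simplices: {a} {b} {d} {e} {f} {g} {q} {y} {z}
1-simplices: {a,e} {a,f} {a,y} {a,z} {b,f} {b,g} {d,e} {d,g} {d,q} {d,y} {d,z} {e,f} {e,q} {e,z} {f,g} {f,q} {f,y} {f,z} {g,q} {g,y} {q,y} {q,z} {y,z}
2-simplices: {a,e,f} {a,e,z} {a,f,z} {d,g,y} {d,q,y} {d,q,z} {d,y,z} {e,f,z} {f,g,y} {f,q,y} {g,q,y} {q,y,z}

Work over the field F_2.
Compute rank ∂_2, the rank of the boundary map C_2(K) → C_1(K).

n_0=9 n_1=23 n_2=12  [Z2]
∂1: piv[ae,af,ay,az,bf,bg,de,dq] rk=8  ker:dg,dy,dz,ef,eq,ez,fg,fq,fy,fz,gq,gy,qy,qz,yz
∂2: piv[aef,aez,afz,dgy,dqy,dqz,dyz,fgy,fqy,gqy] rk=10  ker:efz,qyz
rk∂_2=10

rank∂_2=10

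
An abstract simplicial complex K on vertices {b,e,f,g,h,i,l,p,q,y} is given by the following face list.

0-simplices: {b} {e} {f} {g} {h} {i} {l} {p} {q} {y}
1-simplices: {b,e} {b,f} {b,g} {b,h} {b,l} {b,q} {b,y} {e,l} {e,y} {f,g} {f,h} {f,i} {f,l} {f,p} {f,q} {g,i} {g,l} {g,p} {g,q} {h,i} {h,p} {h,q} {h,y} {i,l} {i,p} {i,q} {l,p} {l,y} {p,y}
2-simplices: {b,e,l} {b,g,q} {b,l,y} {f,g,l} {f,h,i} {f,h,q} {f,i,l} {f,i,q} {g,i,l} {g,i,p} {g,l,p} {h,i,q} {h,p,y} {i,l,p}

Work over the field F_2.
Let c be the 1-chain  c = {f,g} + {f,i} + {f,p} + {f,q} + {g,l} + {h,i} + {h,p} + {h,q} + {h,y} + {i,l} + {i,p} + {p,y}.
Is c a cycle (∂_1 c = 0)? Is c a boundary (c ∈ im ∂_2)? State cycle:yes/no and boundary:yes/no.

n_0=10 n_1=29 n_2=14  [Z2]
∂1: piv[be,bf,bg,bh,bl,bq,by,fi,fp] rk=9  ker:el,ey,fg,fh,fl,fq,gi,gl,gp,gq,hi,hp,hq,hy,il,ip,iq,lp,ly,py
∂2: piv[bel,bgq,bly,fgl,fhi,fhq,fil,fiq,gil,gip,glp,hpy] rk=12  ker:hiq,ilp
∂1c = 0
c vs im∂2: residual ≠ 0 ⇒ not boundary

cycle:yes boundary:no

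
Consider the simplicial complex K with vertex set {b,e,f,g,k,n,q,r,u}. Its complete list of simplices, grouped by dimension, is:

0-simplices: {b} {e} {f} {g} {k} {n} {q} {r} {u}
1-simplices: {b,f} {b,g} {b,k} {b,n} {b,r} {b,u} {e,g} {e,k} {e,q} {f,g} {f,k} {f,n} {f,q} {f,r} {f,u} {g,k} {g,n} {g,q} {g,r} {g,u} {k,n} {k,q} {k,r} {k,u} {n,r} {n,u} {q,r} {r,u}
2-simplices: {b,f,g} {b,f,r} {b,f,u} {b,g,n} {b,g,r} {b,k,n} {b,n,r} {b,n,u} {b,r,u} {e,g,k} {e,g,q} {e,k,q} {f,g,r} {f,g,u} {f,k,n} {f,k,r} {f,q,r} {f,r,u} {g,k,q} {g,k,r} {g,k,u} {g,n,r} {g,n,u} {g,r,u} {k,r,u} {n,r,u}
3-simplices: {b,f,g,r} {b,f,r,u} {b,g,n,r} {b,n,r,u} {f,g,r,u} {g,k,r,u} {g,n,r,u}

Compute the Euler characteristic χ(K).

χ(K)=0

n_0=9 n_1=28 n_2=26 n_3=7
χ=+9−28+26−7=0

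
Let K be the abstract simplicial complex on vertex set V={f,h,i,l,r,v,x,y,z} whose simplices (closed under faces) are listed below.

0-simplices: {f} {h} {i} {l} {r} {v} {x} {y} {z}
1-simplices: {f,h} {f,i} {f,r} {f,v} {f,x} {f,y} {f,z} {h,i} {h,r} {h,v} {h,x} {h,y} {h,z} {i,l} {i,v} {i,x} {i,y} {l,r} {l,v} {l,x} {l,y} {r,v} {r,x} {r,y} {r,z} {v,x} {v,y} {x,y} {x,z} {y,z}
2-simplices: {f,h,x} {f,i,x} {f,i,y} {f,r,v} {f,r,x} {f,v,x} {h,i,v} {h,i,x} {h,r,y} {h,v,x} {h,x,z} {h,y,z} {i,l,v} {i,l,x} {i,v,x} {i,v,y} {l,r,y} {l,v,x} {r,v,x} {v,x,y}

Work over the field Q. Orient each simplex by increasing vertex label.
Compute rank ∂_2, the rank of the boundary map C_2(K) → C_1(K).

n_0=9 n_1=30 n_2=20  [Q]
∂1: piv[fh,fi,fr,fv,fx,fy,fz,il] rk=8  ker:hi,hr,hv,hx,hy,hz,iv,ix,iy,lr,lv,lx,ly,rv,rx,ry,rz,vx,vy,xy,xz,yz
∂2: piv[fhx,fix,fiy,frv,frx,fvx,hiv,hix,hry,hvx,hxz,hyz,ilv,ilx,ivy,lry,vxy] rk=17  ker:ivx,lvx,rvx
rk∂_2=17

rank∂_2=17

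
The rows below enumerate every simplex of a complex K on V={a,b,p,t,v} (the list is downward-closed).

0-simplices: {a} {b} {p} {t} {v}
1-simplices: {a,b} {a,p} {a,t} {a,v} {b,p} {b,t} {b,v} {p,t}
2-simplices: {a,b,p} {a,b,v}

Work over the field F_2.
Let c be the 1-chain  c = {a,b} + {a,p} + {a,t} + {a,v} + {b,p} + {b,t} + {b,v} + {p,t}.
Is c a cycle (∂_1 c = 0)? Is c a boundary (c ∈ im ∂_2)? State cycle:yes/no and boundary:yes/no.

cycle:no boundary:no

n_0=5 n_1=8 n_2=2  [Z2]
∂1: piv[ab,ap,at,av] rk=4  ker:bp,bt,bv,pt
∂2: piv[abp,abv] rk=2
∂1c = {p} + {t}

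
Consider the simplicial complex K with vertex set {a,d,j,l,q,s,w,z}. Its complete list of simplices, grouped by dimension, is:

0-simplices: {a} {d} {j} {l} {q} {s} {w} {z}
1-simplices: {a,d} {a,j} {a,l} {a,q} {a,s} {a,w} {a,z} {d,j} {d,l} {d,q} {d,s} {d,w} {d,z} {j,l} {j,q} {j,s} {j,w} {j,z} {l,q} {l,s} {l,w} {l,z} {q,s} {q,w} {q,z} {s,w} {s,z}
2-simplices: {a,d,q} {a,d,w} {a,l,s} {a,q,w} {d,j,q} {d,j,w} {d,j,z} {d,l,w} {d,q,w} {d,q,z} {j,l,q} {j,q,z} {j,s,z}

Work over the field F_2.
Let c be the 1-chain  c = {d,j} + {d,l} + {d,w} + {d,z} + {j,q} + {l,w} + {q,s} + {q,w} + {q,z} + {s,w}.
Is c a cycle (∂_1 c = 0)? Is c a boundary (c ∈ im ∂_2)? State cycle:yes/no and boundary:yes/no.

cycle:yes boundary:no

n_0=8 n_1=27 n_2=13  [Z2]
∂1: piv[ad,aj,al,aq,as,aw,az] rk=7  ker:dj,dl,dq,ds,dw,dz,jl,jq,js,jw,jz,lq,ls,lw,lz,qs,qw,qz,sw,sz
∂2: piv[adq,adw,als,aqw,djq,djw,djz,dlw,dqz,jlq,jsz] rk=11  ker:dqw,jqz
∂1c = 0
c vs im∂2: residual ≠ 0 ⇒ not boundary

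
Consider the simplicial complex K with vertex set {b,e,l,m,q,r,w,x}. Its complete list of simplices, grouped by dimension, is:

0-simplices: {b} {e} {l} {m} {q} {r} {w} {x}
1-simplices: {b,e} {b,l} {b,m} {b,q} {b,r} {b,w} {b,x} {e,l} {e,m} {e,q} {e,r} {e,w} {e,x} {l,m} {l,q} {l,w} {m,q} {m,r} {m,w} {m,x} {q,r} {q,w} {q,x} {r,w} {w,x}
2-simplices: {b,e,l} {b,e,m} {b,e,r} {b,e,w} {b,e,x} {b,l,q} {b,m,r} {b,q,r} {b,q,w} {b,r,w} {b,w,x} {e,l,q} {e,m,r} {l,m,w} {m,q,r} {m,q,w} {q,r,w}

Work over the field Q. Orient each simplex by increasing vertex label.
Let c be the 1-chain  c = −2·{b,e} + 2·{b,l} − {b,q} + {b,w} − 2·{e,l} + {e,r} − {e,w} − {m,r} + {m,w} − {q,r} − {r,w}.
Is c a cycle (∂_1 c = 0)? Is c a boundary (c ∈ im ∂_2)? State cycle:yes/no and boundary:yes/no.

cycle:yes boundary:yes

n_0=8 n_1=25 n_2=17  [Q]
∂1: piv[be,bl,bm,bq,br,bw,bx] rk=7  ker:el,em,eq,er,ew,ex,lm,lq,lw,mq,mr,mw,mx,qr,qw,qx,rw,wx
∂2: piv[bel,bem,ber,bew,bex,blq,bmr,bqr,bqw,brw,bwx,elq,lmw,mqr,mqw] rk=15  ker:emr,qrw
∂1c = 0
c vs im∂2: reduces to 0 ⇒ boundary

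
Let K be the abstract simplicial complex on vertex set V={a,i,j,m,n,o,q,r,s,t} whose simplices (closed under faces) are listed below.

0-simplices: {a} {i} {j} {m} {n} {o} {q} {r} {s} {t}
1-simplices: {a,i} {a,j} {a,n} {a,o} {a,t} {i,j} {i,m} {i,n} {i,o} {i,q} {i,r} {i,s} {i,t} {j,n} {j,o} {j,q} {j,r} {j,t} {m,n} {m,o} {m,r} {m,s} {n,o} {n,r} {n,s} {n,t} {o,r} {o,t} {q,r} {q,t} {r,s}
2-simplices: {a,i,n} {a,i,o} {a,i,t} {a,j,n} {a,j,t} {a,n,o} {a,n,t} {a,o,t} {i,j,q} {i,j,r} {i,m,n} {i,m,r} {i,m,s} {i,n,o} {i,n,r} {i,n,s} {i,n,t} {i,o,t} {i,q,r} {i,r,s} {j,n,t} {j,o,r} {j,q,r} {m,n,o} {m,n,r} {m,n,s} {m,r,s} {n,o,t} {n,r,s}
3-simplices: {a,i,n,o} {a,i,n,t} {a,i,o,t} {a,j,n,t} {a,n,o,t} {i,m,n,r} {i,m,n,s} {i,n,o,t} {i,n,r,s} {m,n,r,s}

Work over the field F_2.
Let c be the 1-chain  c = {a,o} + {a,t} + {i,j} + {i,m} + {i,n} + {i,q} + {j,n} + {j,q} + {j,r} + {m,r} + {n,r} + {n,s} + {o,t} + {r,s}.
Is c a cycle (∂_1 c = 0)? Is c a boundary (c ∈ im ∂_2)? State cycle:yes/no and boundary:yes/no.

n_0=10 n_1=31 n_2=29 n_3=10  [Z2]
∂1: piv[ai,aj,an,ao,at,im,iq,ir,is] rk=9  ker:ij,in,io,it,jn,jo,jq,jr,jt,mn,mo,mr,ms,no,nr,ns,nt,or,ot,qr,qt,rs
∂2: piv[ain,aio,ait,ajn,ajt,ano,ant,aot,ijq,ijr,imn,imr,ims,inr,ins,iqr,irs,jor,mno] rk=19  ker:ino,int,iot,jnt,jqr,mnr,mns,mrs,not,nrs
∂3: piv[aino,aint,aiot,ajnt,anot,imnr,imns,inrs,mnrs] rk=9  ker:inot
∂1c = 0
c vs im∂2: residual ≠ 0 ⇒ not boundary

cycle:yes boundary:no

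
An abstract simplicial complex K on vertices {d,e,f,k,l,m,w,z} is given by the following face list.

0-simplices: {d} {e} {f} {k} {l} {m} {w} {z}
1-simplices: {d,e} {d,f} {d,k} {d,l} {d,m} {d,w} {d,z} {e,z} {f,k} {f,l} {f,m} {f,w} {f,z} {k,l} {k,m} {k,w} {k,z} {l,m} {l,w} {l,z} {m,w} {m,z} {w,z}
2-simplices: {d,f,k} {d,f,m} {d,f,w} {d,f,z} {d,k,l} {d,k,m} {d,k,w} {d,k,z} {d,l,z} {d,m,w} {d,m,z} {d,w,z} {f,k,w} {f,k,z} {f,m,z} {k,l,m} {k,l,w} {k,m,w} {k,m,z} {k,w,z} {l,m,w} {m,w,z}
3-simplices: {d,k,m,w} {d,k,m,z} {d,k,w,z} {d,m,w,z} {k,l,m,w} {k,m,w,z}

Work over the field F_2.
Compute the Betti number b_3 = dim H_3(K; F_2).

n_0=8 n_1=23 n_2=22 n_3=6  [Z2]
∂1: piv[de,df,dk,dl,dm,dw,dz] rk=7  ker:ez,fk,fl,fm,fw,fz,kl,km,kw,kz,lm,lw,lz,mw,mz,wz
∂2: piv[dfk,dfm,dfw,dfz,dkl,dkm,dkw,dkz,dlz,dmw,dmz,dwz,klm,klw] rk=14  ker:fkw,fkz,fmz,kmw,kmz,kwz,lmw,mwz
∂3: piv[dkmw,dkmz,dkwz,dmwz,klmw] rk=5  ker:kmwz
b_3=(6−5)−0=1

b_3=1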